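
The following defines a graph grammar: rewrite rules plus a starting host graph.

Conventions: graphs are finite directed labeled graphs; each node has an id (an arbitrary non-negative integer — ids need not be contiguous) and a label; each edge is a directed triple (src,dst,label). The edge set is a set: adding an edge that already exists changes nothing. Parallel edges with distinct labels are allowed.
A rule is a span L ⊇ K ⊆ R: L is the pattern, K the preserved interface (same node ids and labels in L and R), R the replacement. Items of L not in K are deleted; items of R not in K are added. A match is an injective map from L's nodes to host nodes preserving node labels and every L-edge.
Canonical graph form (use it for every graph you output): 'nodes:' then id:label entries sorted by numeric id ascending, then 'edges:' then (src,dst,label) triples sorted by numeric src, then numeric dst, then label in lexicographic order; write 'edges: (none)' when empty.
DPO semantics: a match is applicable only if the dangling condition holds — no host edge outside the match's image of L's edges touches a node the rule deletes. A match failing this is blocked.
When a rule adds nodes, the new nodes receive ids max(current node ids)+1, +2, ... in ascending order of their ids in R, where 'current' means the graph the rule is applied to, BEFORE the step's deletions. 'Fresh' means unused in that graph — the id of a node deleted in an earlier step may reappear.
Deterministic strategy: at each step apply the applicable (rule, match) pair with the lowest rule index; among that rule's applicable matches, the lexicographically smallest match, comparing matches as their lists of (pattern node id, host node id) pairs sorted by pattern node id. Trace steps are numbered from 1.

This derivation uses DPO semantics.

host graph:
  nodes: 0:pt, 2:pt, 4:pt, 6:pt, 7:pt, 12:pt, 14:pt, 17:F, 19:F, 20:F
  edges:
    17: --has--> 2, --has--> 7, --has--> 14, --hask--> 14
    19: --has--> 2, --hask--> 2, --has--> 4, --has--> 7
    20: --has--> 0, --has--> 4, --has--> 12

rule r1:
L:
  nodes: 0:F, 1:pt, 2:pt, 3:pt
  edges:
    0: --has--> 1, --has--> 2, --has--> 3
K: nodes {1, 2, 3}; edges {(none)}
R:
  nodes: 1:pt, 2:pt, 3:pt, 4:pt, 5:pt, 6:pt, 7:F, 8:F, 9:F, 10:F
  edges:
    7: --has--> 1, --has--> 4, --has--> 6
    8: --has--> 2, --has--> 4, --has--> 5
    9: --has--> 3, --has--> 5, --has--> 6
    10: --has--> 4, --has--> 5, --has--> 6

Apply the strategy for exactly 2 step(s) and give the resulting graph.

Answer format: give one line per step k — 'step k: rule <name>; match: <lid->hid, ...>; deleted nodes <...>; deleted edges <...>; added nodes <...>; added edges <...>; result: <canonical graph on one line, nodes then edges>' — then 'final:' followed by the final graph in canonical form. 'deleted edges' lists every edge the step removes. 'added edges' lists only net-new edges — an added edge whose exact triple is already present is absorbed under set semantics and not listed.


step 1: rule r1; match: 0->20, 1->0, 2->4, 3->12; deleted nodes 20; deleted edges (20,0,has); (20,4,has); (20,12,has); added nodes 21, 22, 23, 24, 25, 26, 27; added edges (24,0,has); (24,21,has); (24,23,has); (25,4,has); (25,21,has); (25,22,has); (26,12,has); (26,22,has); (26,23,has); (27,21,has); (27,22,has); (27,23,has); result: nodes: 0:pt, 2:pt, 4:pt, 6:pt, 7:pt, 12:pt, 14:pt, 17:F, 19:F, 21:pt, 22:pt, 23:pt, 24:F, 25:F, 26:F, 27:F edges: (17,2,has); (17,7,has); (17,14,has); (17,14,hask); (19,2,has); (19,2,hask); (19,4,has); (19,7,has); (24,0,has); (24,21,has); (24,23,has); (25,4,has); (25,21,has); (25,22,has); (26,12,has); (26,22,has); (26,23,has); (27,21,has); (27,22,has); (27,23,has)
step 2: rule r1; match: 0->24, 1->0, 2->21, 3->23; deleted nodes 24; deleted edges (24,0,has); (24,21,has); (24,23,has); added nodes 28, 29, 30, 31, 32, 33, 34; added edges (31,0,has); (31,28,has); (31,30,has); (32,21,has); (32,28,has); (32,29,has); (33,23,has); (33,29,has); (33,30,has); (34,28,has); (34,29,has); (34,30,has); result: nodes: 0:pt, 2:pt, 4:pt, 6:pt, 7:pt, 12:pt, 14:pt, 17:F, 19:F, 21:pt, 22:pt, 23:pt, 25:F, 26:F, 27:F, 28:pt, 29:pt, 30:pt, 31:F, 32:F, 33:F, 34:F edges: (17,2,has); (17,7,has); (17,14,has); (17,14,hask); (19,2,has); (19,2,hask); (19,4,has); (19,7,has); (25,4,has); (25,21,has); (25,22,has); (26,12,has); (26,22,has); (26,23,has); (27,21,has); (27,22,has); (27,23,has); (31,0,has); (31,28,has); (31,30,has); (32,21,has); (32,28,has); (32,29,has); (33,23,has); (33,29,has); (33,30,has); (34,28,has); (34,29,has); (34,30,has)
final:
nodes: 0:pt, 2:pt, 4:pt, 6:pt, 7:pt, 12:pt, 14:pt, 17:F, 19:F, 21:pt, 22:pt, 23:pt, 25:F, 26:F, 27:F, 28:pt, 29:pt, 30:pt, 31:F, 32:F, 33:F, 34:F
edges: (17,2,has); (17,7,has); (17,14,has); (17,14,hask); (19,2,has); (19,2,hask); (19,4,has); (19,7,has); (25,4,has); (25,21,has); (25,22,has); (26,12,has); (26,22,has); (26,23,has); (27,21,has); (27,22,has); (27,23,has); (31,0,has); (31,28,has); (31,30,has); (32,21,has); (32,28,has); (32,29,has); (33,23,has); (33,29,has); (33,30,has); (34,28,has); (34,29,has); (34,30,has)


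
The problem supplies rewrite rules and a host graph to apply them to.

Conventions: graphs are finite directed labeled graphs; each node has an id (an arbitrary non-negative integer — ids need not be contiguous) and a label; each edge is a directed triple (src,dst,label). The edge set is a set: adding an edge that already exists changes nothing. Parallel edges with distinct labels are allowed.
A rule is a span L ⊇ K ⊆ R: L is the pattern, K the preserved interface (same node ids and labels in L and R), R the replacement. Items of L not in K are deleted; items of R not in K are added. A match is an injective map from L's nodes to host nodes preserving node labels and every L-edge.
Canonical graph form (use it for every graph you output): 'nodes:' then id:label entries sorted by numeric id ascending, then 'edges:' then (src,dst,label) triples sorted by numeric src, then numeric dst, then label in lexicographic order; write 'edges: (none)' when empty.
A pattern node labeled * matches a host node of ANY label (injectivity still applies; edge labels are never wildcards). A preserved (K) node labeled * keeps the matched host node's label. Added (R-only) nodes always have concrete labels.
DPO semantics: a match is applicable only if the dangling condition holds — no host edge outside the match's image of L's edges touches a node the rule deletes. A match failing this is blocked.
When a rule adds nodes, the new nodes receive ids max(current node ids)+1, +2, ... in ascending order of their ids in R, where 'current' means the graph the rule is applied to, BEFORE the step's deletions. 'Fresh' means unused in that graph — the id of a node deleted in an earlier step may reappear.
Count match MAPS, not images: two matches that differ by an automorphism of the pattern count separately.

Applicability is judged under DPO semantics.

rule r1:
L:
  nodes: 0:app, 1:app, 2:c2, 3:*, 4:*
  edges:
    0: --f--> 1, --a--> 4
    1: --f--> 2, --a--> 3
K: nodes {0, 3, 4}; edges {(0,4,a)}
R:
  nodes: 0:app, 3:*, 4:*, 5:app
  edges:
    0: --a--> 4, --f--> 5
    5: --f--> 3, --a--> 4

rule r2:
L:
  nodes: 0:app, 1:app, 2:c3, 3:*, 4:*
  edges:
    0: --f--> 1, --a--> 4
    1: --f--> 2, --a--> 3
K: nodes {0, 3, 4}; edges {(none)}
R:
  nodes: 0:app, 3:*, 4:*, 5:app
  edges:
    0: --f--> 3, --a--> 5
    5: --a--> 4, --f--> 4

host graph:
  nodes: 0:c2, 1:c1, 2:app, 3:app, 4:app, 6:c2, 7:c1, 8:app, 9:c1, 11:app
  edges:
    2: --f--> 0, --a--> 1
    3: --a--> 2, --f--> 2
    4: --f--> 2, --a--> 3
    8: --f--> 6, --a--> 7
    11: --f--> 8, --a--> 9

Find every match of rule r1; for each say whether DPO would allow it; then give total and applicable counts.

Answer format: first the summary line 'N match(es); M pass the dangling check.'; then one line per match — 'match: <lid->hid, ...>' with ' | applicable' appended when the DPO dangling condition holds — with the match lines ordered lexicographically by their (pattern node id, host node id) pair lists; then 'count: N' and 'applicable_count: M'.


2 match(es); 1 pass the dangling check.
match: 0->4, 1->2, 2->0, 3->1, 4->3
match: 0->11, 1->8, 2->6, 3->7, 4->9 | applicable
count: 2
applicable_count: 1


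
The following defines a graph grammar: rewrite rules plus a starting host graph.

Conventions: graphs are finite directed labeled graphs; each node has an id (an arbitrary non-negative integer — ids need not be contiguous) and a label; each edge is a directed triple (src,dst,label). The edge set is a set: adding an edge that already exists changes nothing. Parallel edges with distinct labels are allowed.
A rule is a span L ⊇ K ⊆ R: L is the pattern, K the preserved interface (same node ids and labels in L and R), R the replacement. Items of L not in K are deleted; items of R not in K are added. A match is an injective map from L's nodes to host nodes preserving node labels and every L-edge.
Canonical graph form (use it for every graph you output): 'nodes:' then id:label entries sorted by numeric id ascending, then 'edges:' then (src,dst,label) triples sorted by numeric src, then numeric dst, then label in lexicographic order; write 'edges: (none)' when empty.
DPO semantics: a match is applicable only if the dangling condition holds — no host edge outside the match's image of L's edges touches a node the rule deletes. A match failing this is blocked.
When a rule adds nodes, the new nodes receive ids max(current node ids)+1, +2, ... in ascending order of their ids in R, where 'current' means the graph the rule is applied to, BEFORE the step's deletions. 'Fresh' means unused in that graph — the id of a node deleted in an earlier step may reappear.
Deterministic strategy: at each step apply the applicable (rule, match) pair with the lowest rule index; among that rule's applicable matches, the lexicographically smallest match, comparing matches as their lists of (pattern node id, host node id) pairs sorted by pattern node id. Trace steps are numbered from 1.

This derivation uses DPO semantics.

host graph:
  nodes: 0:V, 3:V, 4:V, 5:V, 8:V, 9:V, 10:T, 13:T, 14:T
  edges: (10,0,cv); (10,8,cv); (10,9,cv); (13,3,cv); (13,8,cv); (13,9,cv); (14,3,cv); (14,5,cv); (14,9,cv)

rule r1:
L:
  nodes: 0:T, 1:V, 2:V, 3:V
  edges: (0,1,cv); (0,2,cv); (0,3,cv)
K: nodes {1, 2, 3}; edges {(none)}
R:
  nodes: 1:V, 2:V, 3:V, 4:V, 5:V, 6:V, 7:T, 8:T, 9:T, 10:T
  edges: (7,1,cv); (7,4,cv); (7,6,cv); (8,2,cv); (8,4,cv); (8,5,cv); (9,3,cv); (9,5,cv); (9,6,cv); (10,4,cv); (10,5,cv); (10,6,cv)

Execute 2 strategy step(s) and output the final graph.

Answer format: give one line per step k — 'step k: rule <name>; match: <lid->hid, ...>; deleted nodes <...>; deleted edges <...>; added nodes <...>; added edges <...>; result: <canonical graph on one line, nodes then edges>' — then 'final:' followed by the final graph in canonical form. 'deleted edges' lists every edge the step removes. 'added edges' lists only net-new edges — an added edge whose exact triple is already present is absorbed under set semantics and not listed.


step 1: rule r1; match: 0->10, 1->0, 2->8, 3->9; deleted nodes 10; deleted edges (10,0,cv); (10,8,cv); (10,9,cv); added nodes 15, 16, 17, 18, 19, 20, 21; added edges (18,0,cv); (18,15,cv); (18,17,cv); (19,8,cv); (19,15,cv); (19,16,cv); (20,9,cv); (20,16,cv); (20,17,cv); (21,15,cv); (21,16,cv); (21,17,cv); result: nodes: 0:V, 3:V, 4:V, 5:V, 8:V, 9:V, 13:T, 14:T, 15:V, 16:V, 17:V, 18:T, 19:T, 20:T, 21:T edges: (13,3,cv); (13,8,cv); (13,9,cv); (14,3,cv); (14,5,cv); (14,9,cv); (18,0,cv); (18,15,cv); (18,17,cv); (19,8,cv); (19,15,cv); (19,16,cv); (20,9,cv); (20,16,cv); (20,17,cv); (21,15,cv); (21,16,cv); (21,17,cv)
step 2: rule r1; match: 0->13, 1->3, 2->8, 3->9; deleted nodes 13; deleted edges (13,3,cv); (13,8,cv); (13,9,cv); added nodes 22, 23, 24, 25, 26, 27, 28; added edges (25,3,cv); (25,22,cv); (25,24,cv); (26,8,cv); (26,22,cv); (26,23,cv); (27,9,cv); (27,23,cv); (27,24,cv); (28,22,cv); (28,23,cv); (28,24,cv); result: nodes: 0:V, 3:V, 4:V, 5:V, 8:V, 9:V, 14:T, 15:V, 16:V, 17:V, 18:T, 19:T, 20:T, 21:T, 22:V, 23:V, 24:V, 25:T, 26:T, 27:T, 28:T edges: (14,3,cv); (14,5,cv); (14,9,cv); (18,0,cv); (18,15,cv); (18,17,cv); (19,8,cv); (19,15,cv); (19,16,cv); (20,9,cv); (20,16,cv); (20,17,cv); (21,15,cv); (21,16,cv); (21,17,cv); (25,3,cv); (25,22,cv); (25,24,cv); (26,8,cv); (26,22,cv); (26,23,cv); (27,9,cv); (27,23,cv); (27,24,cv); (28,22,cv); (28,23,cv); (28,24,cv)
final:
nodes: 0:V, 3:V, 4:V, 5:V, 8:V, 9:V, 14:T, 15:V, 16:V, 17:V, 18:T, 19:T, 20:T, 21:T, 22:V, 23:V, 24:V, 25:T, 26:T, 27:T, 28:T
edges: (14,3,cv); (14,5,cv); (14,9,cv); (18,0,cv); (18,15,cv); (18,17,cv); (19,8,cv); (19,15,cv); (19,16,cv); (20,9,cv); (20,16,cv); (20,17,cv); (21,15,cv); (21,16,cv); (21,17,cv); (25,3,cv); (25,22,cv); (25,24,cv); (26,8,cv); (26,22,cv); (26,23,cv); (27,9,cv); (27,23,cv); (27,24,cv); (28,22,cv); (28,23,cv); (28,24,cv)


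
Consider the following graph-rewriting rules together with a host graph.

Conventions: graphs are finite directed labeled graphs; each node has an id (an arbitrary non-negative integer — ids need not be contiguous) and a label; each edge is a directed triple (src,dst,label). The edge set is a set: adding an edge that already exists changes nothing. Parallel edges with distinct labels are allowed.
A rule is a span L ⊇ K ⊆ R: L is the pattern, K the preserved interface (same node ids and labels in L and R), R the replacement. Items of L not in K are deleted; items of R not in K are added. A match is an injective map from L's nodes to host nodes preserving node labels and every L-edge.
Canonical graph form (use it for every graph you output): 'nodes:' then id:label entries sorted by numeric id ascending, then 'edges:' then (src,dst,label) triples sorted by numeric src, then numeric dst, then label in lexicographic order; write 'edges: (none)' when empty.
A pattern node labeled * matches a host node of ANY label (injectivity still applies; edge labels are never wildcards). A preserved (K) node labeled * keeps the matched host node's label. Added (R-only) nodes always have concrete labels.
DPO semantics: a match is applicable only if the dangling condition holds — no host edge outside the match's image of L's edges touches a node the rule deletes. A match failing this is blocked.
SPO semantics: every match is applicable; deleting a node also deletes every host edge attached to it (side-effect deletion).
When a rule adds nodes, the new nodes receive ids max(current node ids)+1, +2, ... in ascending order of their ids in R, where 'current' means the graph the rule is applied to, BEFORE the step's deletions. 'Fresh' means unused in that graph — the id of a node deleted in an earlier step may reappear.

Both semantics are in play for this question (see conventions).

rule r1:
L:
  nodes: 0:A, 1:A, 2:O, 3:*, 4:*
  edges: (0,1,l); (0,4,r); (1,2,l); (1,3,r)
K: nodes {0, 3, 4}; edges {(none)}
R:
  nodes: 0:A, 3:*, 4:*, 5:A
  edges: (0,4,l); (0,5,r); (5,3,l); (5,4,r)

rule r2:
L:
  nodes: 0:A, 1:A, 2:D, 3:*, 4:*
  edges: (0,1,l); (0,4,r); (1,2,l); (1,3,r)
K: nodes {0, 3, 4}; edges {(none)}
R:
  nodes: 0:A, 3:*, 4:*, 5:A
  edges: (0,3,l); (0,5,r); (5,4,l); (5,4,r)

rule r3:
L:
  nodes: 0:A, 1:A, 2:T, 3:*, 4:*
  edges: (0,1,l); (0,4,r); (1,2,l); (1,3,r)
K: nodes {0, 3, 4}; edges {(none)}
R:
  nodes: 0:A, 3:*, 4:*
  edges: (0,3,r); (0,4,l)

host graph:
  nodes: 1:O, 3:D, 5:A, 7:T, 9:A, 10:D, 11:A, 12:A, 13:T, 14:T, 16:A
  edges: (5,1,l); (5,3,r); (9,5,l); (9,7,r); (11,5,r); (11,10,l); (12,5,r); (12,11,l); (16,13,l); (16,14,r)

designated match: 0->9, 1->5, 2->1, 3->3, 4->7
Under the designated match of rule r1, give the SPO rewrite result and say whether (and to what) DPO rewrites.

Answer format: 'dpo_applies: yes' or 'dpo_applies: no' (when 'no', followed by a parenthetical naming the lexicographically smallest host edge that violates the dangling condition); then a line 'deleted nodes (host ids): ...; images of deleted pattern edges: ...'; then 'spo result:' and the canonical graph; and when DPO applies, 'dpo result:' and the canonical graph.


dpo_applies: no
(the rule deletes node 5, which keeps host edge (11,5,r) outside the match image — the dangling condition fails, DPO blocks; SPO proceeds and side-deletes such edges)
deleted nodes (host ids): 1, 5; images of deleted pattern edges: (5,1,l); (5,3,r); (9,5,l); (9,7,r)
spo result:
nodes: 3:D, 7:T, 9:A, 10:D, 11:A, 12:A, 13:T, 14:T, 16:A, 17:A
edges: (9,7,l); (9,17,r); (11,10,l); (12,11,l); (16,13,l); (16,14,r); (17,3,l); (17,7,r)


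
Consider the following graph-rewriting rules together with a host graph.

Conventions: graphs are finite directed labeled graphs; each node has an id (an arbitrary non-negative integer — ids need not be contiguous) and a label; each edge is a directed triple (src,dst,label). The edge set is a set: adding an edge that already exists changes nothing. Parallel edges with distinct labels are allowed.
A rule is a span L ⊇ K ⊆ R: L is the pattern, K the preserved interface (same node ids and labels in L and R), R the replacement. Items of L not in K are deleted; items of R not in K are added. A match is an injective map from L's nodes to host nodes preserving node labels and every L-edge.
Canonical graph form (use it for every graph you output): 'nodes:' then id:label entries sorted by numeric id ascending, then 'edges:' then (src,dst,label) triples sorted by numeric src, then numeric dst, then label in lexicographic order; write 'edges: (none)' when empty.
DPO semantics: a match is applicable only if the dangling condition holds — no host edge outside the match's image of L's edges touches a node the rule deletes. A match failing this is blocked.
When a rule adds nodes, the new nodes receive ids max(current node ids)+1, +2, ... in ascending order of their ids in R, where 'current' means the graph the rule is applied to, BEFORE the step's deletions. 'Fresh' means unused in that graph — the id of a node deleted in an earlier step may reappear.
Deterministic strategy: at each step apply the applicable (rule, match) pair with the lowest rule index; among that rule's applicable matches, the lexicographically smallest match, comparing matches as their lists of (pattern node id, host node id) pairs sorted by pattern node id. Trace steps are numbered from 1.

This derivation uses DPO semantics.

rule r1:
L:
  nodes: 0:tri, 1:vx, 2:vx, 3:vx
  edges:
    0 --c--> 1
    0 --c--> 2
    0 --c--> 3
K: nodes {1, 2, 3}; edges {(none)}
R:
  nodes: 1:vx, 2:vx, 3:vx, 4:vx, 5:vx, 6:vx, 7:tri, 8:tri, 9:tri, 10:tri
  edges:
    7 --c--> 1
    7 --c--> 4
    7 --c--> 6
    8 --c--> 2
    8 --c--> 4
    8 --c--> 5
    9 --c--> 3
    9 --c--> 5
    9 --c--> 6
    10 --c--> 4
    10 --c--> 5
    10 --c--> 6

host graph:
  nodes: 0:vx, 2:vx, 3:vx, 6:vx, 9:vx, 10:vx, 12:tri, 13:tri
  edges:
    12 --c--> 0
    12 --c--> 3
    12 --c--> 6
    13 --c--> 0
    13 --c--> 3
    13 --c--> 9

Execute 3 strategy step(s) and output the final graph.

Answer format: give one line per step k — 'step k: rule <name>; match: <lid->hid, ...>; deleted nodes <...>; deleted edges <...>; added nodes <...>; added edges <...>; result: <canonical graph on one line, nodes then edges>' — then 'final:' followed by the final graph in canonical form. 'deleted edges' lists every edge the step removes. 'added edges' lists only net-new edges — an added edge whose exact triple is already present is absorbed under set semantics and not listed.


step 1: rule r1; match: 0->12, 1->0, 2->3, 3->6; deleted nodes 12; deleted edges (12,0,c); (12,3,c); (12,6,c); added nodes 14, 15, 16, 17, 18, 19, 20; added edges (17,0,c); (17,14,c); (17,16,c); (18,3,c); (18,14,c); (18,15,c); (19,6,c); (19,15,c); (19,16,c); (20,14,c); (20,15,c); (20,16,c); result: nodes: 0:vx, 2:vx, 3:vx, 6:vx, 9:vx, 10:vx, 13:tri, 14:vx, 15:vx, 16:vx, 17:tri, 18:tri, 19:tri, 20:tri edges: (13,0,c); (13,3,c); (13,9,c); (17,0,c); (17,14,c); (17,16,c); (18,3,c); (18,14,c); (18,15,c); (19,6,c); (19,15,c); (19,16,c); (20,14,c); (20,15,c); (20,16,c)
step 2: rule r1; match: 0->13, 1->0, 2->3, 3->9; deleted nodes 13; deleted edges (13,0,c); (13,3,c); (13,9,c); added nodes 21, 22, 23, 24, 25, 26, 27; added edges (24,0,c); (24,21,c); (24,23,c); (25,3,c); (25,21,c); (25,22,c); (26,9,c); (26,22,c); (26,23,c); (27,21,c); (27,22,c); (27,23,c); result: nodes: 0:vx, 2:vx, 3:vx, 6:vx, 9:vx, 10:vx, 14:vx, 15:vx, 16:vx, 17:tri, 18:tri, 19:tri, 20:tri, 21:vx, 22:vx, 23:vx, 24:tri, 25:tri, 26:tri, 27:tri edges: (17,0,c); (17,14,c); (17,16,c); (18,3,c); (18,14,c); (18,15,c); (19,6,c); (19,15,c); (19,16,c); (20,14,c); (20,15,c); (20,16,c); (24,0,c); (24,21,c); (24,23,c); (25,3,c); (25,21,c); (25,22,c); (26,9,c); (26,22,c); (26,23,c); (27,21,c); (27,22,c); (27,23,c)
step 3: rule r1; match: 0->17, 1->0, 2->14, 3->16; deleted nodes 17; deleted edges (17,0,c); (17,14,c); (17,16,c); added nodes 28, 29, 30, 31, 32, 33, 34; added edges (31,0,c); (31,28,c); (31,30,c); (32,14,c); (32,28,c); (32,29,c); (33,16,c); (33,29,c); (33,30,c); (34,28,c); (34,29,c); (34,30,c); result: nodes: 0:vx, 2:vx, 3:vx, 6:vx, 9:vx, 10:vx, 14:vx, 15:vx, 16:vx, 18:tri, 19:tri, 20:tri, 21:vx, 22:vx, 23:vx, 24:tri, 25:tri, 26:tri, 27:tri, 28:vx, 29:vx, 30:vx, 31:tri, 32:tri, 33:tri, 34:tri edges: (18,3,c); (18,14,c); (18,15,c); (19,6,c); (19,15,c); (19,16,c); (20,14,c); (20,15,c); (20,16,c); (24,0,c); (24,21,c); (24,23,c); (25,3,c); (25,21,c); (25,22,c); (26,9,c); (26,22,c); (26,23,c); (27,21,c); (27,22,c); (27,23,c); (31,0,c); (31,28,c); (31,30,c); (32,14,c); (32,28,c); (32,29,c); (33,16,c); (33,29,c); (33,30,c); (34,28,c); (34,29,c); (34,30,c)
final:
nodes: 0:vx, 2:vx, 3:vx, 6:vx, 9:vx, 10:vx, 14:vx, 15:vx, 16:vx, 18:tri, 19:tri, 20:tri, 21:vx, 22:vx, 23:vx, 24:tri, 25:tri, 26:tri, 27:tri, 28:vx, 29:vx, 30:vx, 31:tri, 32:tri, 33:tri, 34:tri
edges: (18,3,c); (18,14,c); (18,15,c); (19,6,c); (19,15,c); (19,16,c); (20,14,c); (20,15,c); (20,16,c); (24,0,c); (24,21,c); (24,23,c); (25,3,c); (25,21,c); (25,22,c); (26,9,c); (26,22,c); (26,23,c); (27,21,c); (27,22,c); (27,23,c); (31,0,c); (31,28,c); (31,30,c); (32,14,c); (32,28,c); (32,29,c); (33,16,c); (33,29,c); (33,30,c); (34,28,c); (34,29,c); (34,30,c)


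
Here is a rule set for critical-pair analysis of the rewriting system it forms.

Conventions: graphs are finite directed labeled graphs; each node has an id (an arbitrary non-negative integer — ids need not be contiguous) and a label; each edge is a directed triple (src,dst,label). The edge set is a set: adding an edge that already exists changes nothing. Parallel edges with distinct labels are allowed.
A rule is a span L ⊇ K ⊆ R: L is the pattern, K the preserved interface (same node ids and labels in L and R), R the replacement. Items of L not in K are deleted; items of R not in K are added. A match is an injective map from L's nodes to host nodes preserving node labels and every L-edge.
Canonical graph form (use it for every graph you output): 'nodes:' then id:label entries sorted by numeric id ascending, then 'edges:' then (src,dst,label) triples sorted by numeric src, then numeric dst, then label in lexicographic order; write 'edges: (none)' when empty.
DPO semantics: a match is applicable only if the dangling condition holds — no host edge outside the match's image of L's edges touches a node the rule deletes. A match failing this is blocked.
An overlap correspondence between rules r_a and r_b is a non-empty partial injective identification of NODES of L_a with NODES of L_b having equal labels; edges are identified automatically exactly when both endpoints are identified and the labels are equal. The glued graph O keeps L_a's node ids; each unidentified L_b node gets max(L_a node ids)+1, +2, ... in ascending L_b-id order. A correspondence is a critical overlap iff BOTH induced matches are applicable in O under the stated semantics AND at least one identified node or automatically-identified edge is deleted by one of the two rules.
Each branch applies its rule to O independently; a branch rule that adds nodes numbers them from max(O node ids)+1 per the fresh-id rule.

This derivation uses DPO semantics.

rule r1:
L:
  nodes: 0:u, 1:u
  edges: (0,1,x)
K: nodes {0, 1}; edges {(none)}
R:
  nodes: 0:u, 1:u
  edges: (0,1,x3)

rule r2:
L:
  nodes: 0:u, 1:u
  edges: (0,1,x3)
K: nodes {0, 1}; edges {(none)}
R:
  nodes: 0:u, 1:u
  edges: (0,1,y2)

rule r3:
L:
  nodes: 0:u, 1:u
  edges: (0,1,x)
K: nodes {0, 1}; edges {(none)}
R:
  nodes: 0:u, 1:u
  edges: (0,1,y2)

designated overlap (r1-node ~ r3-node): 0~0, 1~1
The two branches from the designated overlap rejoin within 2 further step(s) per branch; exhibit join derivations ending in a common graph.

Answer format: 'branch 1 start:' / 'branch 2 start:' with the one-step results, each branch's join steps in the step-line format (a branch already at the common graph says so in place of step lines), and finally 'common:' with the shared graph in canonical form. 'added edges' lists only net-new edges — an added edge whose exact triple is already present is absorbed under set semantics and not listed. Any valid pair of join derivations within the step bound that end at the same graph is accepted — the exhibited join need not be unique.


branch 1 start:
nodes: 0:u, 1:u
edges: (0,1,x3)
branch 2 start:
nodes: 0:u, 1:u
edges: (0,1,y2)
branch 1 step 1: rule r2; match: 0->0, 1->1; deleted nodes (none); deleted edges (0,1,x3); added nodes (none); added edges (0,1,y2); result: nodes: 0:u, 1:u edges: (0,1,y2)
branch 2: already at the common graph (0 steps)
common:
nodes: 0:u, 1:u
edges: (0,1,y2)


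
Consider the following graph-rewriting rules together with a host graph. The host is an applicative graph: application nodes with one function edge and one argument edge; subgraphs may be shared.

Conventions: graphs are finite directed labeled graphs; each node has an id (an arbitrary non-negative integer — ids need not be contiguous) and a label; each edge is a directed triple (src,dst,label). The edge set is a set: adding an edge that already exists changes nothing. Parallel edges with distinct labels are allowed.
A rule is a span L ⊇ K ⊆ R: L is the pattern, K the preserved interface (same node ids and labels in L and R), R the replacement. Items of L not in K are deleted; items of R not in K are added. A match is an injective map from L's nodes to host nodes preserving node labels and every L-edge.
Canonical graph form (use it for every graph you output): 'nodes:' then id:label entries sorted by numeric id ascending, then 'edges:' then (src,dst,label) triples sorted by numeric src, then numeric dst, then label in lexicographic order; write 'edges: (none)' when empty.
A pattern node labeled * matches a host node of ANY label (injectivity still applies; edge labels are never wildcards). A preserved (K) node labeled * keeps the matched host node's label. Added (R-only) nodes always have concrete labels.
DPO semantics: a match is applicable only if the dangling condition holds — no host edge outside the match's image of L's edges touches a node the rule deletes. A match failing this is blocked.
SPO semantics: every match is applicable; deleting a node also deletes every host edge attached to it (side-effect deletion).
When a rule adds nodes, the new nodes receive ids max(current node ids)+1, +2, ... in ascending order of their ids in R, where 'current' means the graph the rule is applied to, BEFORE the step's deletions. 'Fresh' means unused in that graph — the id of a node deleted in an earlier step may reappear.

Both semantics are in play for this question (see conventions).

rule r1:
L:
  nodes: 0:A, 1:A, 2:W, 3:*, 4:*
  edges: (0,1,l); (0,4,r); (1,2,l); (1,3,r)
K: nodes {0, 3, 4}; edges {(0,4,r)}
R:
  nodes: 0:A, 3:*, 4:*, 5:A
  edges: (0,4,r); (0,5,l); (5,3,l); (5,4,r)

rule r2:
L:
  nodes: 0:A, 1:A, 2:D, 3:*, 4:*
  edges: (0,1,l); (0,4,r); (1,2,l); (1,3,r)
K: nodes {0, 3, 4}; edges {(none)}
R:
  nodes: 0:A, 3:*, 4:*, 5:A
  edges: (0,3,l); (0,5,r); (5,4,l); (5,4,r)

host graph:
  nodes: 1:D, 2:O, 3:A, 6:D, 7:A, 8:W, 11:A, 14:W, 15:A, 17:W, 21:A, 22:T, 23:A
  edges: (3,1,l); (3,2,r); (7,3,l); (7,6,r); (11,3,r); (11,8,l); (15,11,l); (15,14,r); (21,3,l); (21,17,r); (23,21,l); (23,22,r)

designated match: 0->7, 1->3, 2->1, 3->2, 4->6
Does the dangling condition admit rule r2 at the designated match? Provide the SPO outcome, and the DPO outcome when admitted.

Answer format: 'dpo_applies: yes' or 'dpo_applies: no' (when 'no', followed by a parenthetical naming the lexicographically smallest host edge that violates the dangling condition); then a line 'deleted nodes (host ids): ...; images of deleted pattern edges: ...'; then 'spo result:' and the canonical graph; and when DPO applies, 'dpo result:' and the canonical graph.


dpo_applies: no
(the rule deletes node 3, which keeps host edge (11,3,r) outside the match image — the dangling condition fails, DPO blocks; SPO proceeds and side-deletes such edges)
deleted nodes (host ids): 1, 3; images of deleted pattern edges: (3,1,l); (3,2,r); (7,3,l); (7,6,r)
spo result:
nodes: 2:O, 6:D, 7:A, 8:W, 11:A, 14:W, 15:A, 17:W, 21:A, 22:T, 23:A, 24:A
edges: (7,2,l); (7,24,r); (11,8,l); (15,11,l); (15,14,r); (21,17,r); (23,21,l); (23,22,r); (24,6,l); (24,6,r)


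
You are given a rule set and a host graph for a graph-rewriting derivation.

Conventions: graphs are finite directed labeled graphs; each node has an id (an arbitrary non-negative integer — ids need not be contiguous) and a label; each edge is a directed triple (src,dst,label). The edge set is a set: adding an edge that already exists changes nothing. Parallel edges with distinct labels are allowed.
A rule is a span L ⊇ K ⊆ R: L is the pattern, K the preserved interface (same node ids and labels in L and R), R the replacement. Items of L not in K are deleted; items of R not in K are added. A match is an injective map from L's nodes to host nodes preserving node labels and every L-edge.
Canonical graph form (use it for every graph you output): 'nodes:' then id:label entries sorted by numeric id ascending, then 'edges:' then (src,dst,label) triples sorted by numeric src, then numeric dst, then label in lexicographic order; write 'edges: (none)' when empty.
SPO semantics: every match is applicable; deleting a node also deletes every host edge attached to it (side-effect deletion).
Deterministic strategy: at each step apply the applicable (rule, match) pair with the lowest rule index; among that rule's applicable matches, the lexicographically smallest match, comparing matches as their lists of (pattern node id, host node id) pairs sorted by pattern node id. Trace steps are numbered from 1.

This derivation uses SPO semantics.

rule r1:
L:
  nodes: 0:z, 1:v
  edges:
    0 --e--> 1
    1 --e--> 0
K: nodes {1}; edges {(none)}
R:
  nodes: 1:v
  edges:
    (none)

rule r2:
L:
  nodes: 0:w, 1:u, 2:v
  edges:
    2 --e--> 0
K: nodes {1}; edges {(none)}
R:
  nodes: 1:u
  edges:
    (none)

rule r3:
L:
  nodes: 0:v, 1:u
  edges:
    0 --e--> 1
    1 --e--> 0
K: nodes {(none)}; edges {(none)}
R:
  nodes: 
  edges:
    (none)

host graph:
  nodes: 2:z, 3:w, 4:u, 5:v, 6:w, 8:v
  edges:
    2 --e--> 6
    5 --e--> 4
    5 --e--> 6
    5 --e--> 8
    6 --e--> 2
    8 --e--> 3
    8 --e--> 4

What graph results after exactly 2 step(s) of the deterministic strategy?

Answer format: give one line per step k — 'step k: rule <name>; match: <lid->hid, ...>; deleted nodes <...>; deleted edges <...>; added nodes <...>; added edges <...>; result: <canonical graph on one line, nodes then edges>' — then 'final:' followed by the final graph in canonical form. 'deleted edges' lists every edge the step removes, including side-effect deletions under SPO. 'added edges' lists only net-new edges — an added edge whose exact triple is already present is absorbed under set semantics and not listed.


step 1: rule r2; match: 0->3, 1->4, 2->8; deleted nodes 3, 8; deleted edges (5,8,e); (8,3,e); (8,4,e); added nodes (none); added edges (none); result: nodes: 2:z, 4:u, 5:v, 6:w edges: (2,6,e); (5,4,e); (5,6,e); (6,2,e)
step 2: rule r2; match: 0->6, 1->4, 2->5; deleted nodes 5, 6; deleted edges (2,6,e); (5,4,e); (5,6,e); (6,2,e); added nodes (none); added edges (none); result: nodes: 2:z, 4:u edges: (none)
final:
nodes: 2:z, 4:u
edges: (none)


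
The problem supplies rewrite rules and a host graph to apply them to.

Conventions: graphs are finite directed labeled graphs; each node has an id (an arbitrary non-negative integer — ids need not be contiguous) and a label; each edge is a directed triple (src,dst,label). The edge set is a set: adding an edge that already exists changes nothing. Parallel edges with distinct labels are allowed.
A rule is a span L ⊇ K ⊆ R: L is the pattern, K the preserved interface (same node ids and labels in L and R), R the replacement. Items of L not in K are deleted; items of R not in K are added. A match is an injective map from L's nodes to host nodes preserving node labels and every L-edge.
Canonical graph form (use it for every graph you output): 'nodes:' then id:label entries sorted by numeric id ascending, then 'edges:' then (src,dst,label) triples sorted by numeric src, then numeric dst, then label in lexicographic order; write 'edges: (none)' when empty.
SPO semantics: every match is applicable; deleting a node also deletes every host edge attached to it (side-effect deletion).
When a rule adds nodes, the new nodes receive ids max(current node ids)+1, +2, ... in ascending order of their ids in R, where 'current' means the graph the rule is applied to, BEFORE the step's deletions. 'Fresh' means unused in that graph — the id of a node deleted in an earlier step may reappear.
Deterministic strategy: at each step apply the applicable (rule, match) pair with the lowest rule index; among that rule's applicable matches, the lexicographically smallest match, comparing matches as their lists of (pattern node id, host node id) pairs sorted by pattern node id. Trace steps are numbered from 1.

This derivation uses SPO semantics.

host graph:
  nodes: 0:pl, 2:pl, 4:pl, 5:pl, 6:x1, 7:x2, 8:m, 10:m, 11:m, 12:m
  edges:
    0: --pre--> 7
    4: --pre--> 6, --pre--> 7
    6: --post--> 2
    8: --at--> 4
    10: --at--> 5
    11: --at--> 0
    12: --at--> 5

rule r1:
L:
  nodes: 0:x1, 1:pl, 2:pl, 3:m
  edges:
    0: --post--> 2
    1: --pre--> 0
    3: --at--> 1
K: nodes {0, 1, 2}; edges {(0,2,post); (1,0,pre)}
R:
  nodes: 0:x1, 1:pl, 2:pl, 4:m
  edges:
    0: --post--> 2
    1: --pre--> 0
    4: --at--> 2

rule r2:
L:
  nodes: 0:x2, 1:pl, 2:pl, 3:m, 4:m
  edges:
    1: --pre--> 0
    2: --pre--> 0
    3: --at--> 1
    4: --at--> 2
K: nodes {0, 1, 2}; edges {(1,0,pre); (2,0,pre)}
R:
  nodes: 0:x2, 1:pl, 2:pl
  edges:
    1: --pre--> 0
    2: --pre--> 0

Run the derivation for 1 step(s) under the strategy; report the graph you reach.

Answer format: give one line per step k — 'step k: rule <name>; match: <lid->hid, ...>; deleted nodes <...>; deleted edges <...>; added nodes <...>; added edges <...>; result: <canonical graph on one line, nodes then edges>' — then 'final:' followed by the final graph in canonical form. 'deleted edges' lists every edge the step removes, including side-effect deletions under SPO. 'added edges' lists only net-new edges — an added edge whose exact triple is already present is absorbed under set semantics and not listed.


step 1: rule r1; match: 0->6, 1->4, 2->2, 3->8; deleted nodes 8; deleted edges (8,4,at); added nodes 13; added edges (13,2,at); result: nodes: 0:pl, 2:pl, 4:pl, 5:pl, 6:x1, 7:x2, 10:m, 11:m, 12:m, 13:m edges: (0,7,pre); (4,6,pre); (4,7,pre); (6,2,post); (10,5,at); (11,0,at); (12,5,at); (13,2,at)
final:
nodes: 0:pl, 2:pl, 4:pl, 5:pl, 6:x1, 7:x2, 10:m, 11:m, 12:m, 13:m
edges: (0,7,pre); (4,6,pre); (4,7,pre); (6,2,post); (10,5,at); (11,0,at); (12,5,at); (13,2,at)


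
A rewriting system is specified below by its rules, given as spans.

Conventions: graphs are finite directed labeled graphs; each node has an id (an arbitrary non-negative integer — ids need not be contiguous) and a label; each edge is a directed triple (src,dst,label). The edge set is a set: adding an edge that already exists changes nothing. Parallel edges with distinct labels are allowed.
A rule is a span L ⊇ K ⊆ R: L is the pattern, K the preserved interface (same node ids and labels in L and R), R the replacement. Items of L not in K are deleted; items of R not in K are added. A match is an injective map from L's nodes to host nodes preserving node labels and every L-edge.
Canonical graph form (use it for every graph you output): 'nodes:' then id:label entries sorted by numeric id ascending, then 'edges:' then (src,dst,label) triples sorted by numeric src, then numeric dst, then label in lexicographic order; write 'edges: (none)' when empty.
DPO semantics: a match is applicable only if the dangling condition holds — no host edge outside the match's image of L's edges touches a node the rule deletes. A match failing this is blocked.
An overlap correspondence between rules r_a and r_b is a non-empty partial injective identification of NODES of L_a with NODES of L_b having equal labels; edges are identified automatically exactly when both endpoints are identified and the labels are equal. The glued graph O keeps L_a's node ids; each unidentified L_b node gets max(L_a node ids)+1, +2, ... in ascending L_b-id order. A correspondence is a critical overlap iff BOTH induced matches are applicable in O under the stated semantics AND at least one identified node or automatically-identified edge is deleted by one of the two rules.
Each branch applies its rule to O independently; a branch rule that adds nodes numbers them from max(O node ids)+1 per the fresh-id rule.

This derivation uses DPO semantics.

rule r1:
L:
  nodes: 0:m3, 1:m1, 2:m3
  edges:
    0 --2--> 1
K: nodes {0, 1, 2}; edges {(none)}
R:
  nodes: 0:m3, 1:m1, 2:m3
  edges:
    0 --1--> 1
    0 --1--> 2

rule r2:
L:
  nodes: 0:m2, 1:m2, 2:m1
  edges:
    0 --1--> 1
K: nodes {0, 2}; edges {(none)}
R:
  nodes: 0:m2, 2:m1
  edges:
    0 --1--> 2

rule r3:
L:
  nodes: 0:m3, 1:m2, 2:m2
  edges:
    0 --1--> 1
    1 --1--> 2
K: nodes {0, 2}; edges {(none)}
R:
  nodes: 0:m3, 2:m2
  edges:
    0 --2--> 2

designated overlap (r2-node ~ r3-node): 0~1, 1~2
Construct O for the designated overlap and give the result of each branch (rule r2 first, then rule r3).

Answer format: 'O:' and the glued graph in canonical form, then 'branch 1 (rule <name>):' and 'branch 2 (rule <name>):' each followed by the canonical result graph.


O:
nodes: 0:m2, 1:m2, 2:m1, 3:m3
edges: (0,1,1); (3,0,1)
branch 1 (rule r2):
nodes: 0:m2, 2:m1, 3:m3
edges: (0,2,1); (3,0,1)
branch 2 (rule r3):
nodes: 1:m2, 2:m1, 3:m3
edges: (3,1,2)


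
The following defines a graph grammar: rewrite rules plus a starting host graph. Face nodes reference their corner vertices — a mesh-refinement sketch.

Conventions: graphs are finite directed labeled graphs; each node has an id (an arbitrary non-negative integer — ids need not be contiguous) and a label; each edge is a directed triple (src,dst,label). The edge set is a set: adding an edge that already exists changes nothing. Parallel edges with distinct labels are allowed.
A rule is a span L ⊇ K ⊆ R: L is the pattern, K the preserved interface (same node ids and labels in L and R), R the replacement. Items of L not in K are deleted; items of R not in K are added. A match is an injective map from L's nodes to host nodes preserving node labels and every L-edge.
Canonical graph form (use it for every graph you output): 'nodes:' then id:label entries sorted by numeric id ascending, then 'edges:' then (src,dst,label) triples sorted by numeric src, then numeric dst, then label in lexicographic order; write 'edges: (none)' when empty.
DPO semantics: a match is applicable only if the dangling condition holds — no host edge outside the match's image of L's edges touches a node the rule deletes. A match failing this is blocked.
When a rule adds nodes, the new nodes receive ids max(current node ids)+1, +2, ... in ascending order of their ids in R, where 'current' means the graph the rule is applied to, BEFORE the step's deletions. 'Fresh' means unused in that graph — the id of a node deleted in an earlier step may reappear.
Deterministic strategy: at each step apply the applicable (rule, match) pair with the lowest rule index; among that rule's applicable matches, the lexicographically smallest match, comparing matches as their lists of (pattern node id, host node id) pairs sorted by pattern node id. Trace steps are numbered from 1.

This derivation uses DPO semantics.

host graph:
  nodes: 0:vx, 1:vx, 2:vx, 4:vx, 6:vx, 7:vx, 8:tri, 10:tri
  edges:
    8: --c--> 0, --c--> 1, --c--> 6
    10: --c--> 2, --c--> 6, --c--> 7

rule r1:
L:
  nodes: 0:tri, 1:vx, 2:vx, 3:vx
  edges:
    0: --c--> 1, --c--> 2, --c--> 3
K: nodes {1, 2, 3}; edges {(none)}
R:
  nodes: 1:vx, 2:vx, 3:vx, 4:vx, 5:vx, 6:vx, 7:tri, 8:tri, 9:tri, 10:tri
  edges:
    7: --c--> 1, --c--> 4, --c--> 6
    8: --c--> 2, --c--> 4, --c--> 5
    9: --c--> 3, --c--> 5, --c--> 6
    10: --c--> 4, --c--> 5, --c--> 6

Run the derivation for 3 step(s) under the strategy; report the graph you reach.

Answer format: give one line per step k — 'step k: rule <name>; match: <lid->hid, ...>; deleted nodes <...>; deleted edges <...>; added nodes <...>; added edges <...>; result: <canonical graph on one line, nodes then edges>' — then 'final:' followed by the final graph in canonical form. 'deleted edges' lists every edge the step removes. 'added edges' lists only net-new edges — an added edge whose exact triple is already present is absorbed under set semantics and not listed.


step 1: rule r1; match: 0->8, 1->0, 2->1, 3->6; deleted nodes 8; deleted edges (8,0,c); (8,1,c); (8,6,c); added nodes 11, 12, 13, 14, 15, 16, 17; added edges (14,0,c); (14,11,c); (14,13,c); (15,1,c); (15,11,c); (15,12,c); (16,6,c); (16,12,c); (16,13,c); (17,11,c); (17,12,c); (17,13,c); result: nodes: 0:vx, 1:vx, 2:vx, 4:vx, 6:vx, 7:vx, 10:tri, 11:vx, 12:vx, 13:vx, 14:tri, 15:tri, 16:tri, 17:tri edges: (10,2,c); (10,6,c); (10,7,c); (14,0,c); (14,11,c); (14,13,c); (15,1,c); (15,11,c); (15,12,c); (16,6,c); (16,12,c); (16,13,c); (17,11,c); (17,12,c); (17,13,c)
step 2: rule r1; match: 0->10, 1->2, 2->6, 3->7; deleted nodes 10; deleted edges (10,2,c); (10,6,c); (10,7,c); added nodes 18, 19, 20, 21, 22, 23, 24; added edges (21,2,c); (21,18,c); (21,20,c); (22,6,c); (22,18,c); (22,19,c); (23,7,c); (23,19,c); (23,20,c); (24,18,c); (24,19,c); (24,20,c); result: nodes: 0:vx, 1:vx, 2:vx, 4:vx, 6:vx, 7:vx, 11:vx, 12:vx, 13:vx, 14:tri, 15:tri, 16:tri, 17:tri, 18:vx, 19:vx, 20:vx, 21:tri, 22:tri, 23:tri, 24:tri edges: (14,0,c); (14,11,c); (14,13,c); (15,1,c); (15,11,c); (15,12,c); (16,6,c); (16,12,c); (16,13,c); (17,11,c); (17,12,c); (17,13,c); (21,2,c); (21,18,c); (21,20,c); (22,6,c); (22,18,c); (22,19,c); (23,7,c); (23,19,c); (23,20,c); (24,18,c); (24,19,c); (24,20,c)
step 3: rule r1; match: 0->14, 1->0, 2->11, 3->13; deleted nodes 14; deleted edges (14,0,c); (14,11,c); (14,13,c); added nodes 25, 26, 27, 28, 29, 30, 31; added edges (28,0,c); (28,25,c); (28,27,c); (29,11,c); (29,25,c); (29,26,c); (30,13,c); (30,26,c); (30,27,c); (31,25,c); (31,26,c); (31,27,c); result: nodes: 0:vx, 1:vx, 2:vx, 4:vx, 6:vx, 7:vx, 11:vx, 12:vx, 13:vx, 15:tri, 16:tri, 17:tri, 18:vx, 19:vx, 20:vx, 21:tri, 22:tri, 23:tri, 24:tri, 25:vx, 26:vx, 27:vx, 28:tri, 29:tri, 30:tri, 31:tri edges: (15,1,c); (15,11,c); (15,12,c); (16,6,c); (16,12,c); (16,13,c); (17,11,c); (17,12,c); (17,13,c); (21,2,c); (21,18,c); (21,20,c); (22,6,c); (22,18,c); (22,19,c); (23,7,c); (23,19,c); (23,20,c); (24,18,c); (24,19,c); (24,20,c); (28,0,c); (28,25,c); (28,27,c); (29,11,c); (29,25,c); (29,26,c); (30,13,c); (30,26,c); (30,27,c); (31,25,c); (31,26,c); (31,27,c)
final:
nodes: 0:vx, 1:vx, 2:vx, 4:vx, 6:vx, 7:vx, 11:vx, 12:vx, 13:vx, 15:tri, 16:tri, 17:tri, 18:vx, 19:vx, 20:vx, 21:tri, 22:tri, 23:tri, 24:tri, 25:vx, 26:vx, 27:vx, 28:tri, 29:tri, 30:tri, 31:tri
edges: (15,1,c); (15,11,c); (15,12,c); (16,6,c); (16,12,c); (16,13,c); (17,11,c); (17,12,c); (17,13,c); (21,2,c); (21,18,c); (21,20,c); (22,6,c); (22,18,c); (22,19,c); (23,7,c); (23,19,c); (23,20,c); (24,18,c); (24,19,c); (24,20,c); (28,0,c); (28,25,c); (28,27,c); (29,11,c); (29,25,c); (29,26,c); (30,13,c); (30,26,c); (30,27,c); (31,25,c); (31,26,c); (31,27,c)
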